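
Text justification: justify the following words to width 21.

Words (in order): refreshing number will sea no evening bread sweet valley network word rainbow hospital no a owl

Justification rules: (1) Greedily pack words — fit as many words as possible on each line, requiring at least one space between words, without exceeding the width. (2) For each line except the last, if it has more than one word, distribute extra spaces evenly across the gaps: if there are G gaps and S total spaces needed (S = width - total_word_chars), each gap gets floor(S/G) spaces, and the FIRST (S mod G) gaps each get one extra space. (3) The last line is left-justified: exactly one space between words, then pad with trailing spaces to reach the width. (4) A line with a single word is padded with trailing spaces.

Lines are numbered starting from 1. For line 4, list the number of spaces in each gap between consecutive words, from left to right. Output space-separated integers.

Line 1: ['refreshing', 'number'] (min_width=17, slack=4)
Line 2: ['will', 'sea', 'no', 'evening'] (min_width=19, slack=2)
Line 3: ['bread', 'sweet', 'valley'] (min_width=18, slack=3)
Line 4: ['network', 'word', 'rainbow'] (min_width=20, slack=1)
Line 5: ['hospital', 'no', 'a', 'owl'] (min_width=17, slack=4)

Answer: 2 1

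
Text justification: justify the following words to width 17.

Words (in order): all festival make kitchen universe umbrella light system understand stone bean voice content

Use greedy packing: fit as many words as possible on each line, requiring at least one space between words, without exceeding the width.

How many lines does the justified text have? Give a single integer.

Answer: 6

Derivation:
Line 1: ['all', 'festival', 'make'] (min_width=17, slack=0)
Line 2: ['kitchen', 'universe'] (min_width=16, slack=1)
Line 3: ['umbrella', 'light'] (min_width=14, slack=3)
Line 4: ['system', 'understand'] (min_width=17, slack=0)
Line 5: ['stone', 'bean', 'voice'] (min_width=16, slack=1)
Line 6: ['content'] (min_width=7, slack=10)
Total lines: 6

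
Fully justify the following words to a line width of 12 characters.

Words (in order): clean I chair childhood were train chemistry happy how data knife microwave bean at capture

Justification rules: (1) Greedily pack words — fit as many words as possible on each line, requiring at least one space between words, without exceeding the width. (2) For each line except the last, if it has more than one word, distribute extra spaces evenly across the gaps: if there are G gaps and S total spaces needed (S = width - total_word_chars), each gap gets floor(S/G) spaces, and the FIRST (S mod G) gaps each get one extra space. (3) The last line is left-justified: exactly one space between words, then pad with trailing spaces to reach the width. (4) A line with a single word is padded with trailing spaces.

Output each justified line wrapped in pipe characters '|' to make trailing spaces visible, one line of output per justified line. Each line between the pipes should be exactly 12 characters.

Line 1: ['clean', 'I'] (min_width=7, slack=5)
Line 2: ['chair'] (min_width=5, slack=7)
Line 3: ['childhood'] (min_width=9, slack=3)
Line 4: ['were', 'train'] (min_width=10, slack=2)
Line 5: ['chemistry'] (min_width=9, slack=3)
Line 6: ['happy', 'how'] (min_width=9, slack=3)
Line 7: ['data', 'knife'] (min_width=10, slack=2)
Line 8: ['microwave'] (min_width=9, slack=3)
Line 9: ['bean', 'at'] (min_width=7, slack=5)
Line 10: ['capture'] (min_width=7, slack=5)

Answer: |clean      I|
|chair       |
|childhood   |
|were   train|
|chemistry   |
|happy    how|
|data   knife|
|microwave   |
|bean      at|
|capture     |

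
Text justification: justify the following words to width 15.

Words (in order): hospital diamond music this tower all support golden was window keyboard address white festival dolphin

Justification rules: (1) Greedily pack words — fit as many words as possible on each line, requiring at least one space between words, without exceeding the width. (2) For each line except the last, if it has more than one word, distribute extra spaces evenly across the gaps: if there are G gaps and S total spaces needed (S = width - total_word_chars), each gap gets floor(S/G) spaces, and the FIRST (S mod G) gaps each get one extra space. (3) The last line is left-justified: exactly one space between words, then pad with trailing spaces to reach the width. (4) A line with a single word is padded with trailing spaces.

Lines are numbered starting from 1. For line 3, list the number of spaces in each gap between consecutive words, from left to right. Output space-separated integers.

Line 1: ['hospital'] (min_width=8, slack=7)
Line 2: ['diamond', 'music'] (min_width=13, slack=2)
Line 3: ['this', 'tower', 'all'] (min_width=14, slack=1)
Line 4: ['support', 'golden'] (min_width=14, slack=1)
Line 5: ['was', 'window'] (min_width=10, slack=5)
Line 6: ['keyboard'] (min_width=8, slack=7)
Line 7: ['address', 'white'] (min_width=13, slack=2)
Line 8: ['festival'] (min_width=8, slack=7)
Line 9: ['dolphin'] (min_width=7, slack=8)

Answer: 2 1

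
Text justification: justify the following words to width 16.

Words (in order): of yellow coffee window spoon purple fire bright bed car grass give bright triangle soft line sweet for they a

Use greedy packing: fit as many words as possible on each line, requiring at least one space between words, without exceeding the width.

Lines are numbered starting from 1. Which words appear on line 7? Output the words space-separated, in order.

Answer: soft line sweet

Derivation:
Line 1: ['of', 'yellow', 'coffee'] (min_width=16, slack=0)
Line 2: ['window', 'spoon'] (min_width=12, slack=4)
Line 3: ['purple', 'fire'] (min_width=11, slack=5)
Line 4: ['bright', 'bed', 'car'] (min_width=14, slack=2)
Line 5: ['grass', 'give'] (min_width=10, slack=6)
Line 6: ['bright', 'triangle'] (min_width=15, slack=1)
Line 7: ['soft', 'line', 'sweet'] (min_width=15, slack=1)
Line 8: ['for', 'they', 'a'] (min_width=10, slack=6)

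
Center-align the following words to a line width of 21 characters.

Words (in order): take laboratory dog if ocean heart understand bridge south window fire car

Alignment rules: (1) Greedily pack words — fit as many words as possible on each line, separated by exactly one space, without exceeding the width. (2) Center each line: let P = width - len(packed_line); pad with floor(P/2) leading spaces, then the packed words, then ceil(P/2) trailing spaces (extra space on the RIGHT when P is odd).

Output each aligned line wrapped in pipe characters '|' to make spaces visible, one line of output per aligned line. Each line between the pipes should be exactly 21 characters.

Line 1: ['take', 'laboratory', 'dog'] (min_width=19, slack=2)
Line 2: ['if', 'ocean', 'heart'] (min_width=14, slack=7)
Line 3: ['understand', 'bridge'] (min_width=17, slack=4)
Line 4: ['south', 'window', 'fire', 'car'] (min_width=21, slack=0)

Answer: | take laboratory dog |
|   if ocean heart    |
|  understand bridge  |
|south window fire car|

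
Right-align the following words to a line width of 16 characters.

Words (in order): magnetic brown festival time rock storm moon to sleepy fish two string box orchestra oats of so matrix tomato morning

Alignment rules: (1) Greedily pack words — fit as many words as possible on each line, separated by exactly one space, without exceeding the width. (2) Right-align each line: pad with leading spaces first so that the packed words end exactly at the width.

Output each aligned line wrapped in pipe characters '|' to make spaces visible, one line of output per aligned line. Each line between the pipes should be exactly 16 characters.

Line 1: ['magnetic', 'brown'] (min_width=14, slack=2)
Line 2: ['festival', 'time'] (min_width=13, slack=3)
Line 3: ['rock', 'storm', 'moon'] (min_width=15, slack=1)
Line 4: ['to', 'sleepy', 'fish'] (min_width=14, slack=2)
Line 5: ['two', 'string', 'box'] (min_width=14, slack=2)
Line 6: ['orchestra', 'oats'] (min_width=14, slack=2)
Line 7: ['of', 'so', 'matrix'] (min_width=12, slack=4)
Line 8: ['tomato', 'morning'] (min_width=14, slack=2)

Answer: |  magnetic brown|
|   festival time|
| rock storm moon|
|  to sleepy fish|
|  two string box|
|  orchestra oats|
|    of so matrix|
|  tomato morning|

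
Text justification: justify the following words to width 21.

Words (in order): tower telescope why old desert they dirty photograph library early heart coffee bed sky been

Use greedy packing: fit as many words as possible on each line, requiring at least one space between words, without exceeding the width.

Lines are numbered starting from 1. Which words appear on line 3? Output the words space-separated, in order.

Answer: photograph library

Derivation:
Line 1: ['tower', 'telescope', 'why'] (min_width=19, slack=2)
Line 2: ['old', 'desert', 'they', 'dirty'] (min_width=21, slack=0)
Line 3: ['photograph', 'library'] (min_width=18, slack=3)
Line 4: ['early', 'heart', 'coffee'] (min_width=18, slack=3)
Line 5: ['bed', 'sky', 'been'] (min_width=12, slack=9)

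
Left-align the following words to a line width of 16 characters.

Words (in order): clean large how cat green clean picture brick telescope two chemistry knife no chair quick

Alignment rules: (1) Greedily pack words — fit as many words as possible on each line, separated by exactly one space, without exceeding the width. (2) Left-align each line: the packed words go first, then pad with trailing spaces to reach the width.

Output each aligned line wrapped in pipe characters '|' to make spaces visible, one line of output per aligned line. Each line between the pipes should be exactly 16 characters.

Line 1: ['clean', 'large', 'how'] (min_width=15, slack=1)
Line 2: ['cat', 'green', 'clean'] (min_width=15, slack=1)
Line 3: ['picture', 'brick'] (min_width=13, slack=3)
Line 4: ['telescope', 'two'] (min_width=13, slack=3)
Line 5: ['chemistry', 'knife'] (min_width=15, slack=1)
Line 6: ['no', 'chair', 'quick'] (min_width=14, slack=2)

Answer: |clean large how |
|cat green clean |
|picture brick   |
|telescope two   |
|chemistry knife |
|no chair quick  |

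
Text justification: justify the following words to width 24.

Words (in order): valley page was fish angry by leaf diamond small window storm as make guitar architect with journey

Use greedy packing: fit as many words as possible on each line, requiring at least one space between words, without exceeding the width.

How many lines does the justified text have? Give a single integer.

Line 1: ['valley', 'page', 'was', 'fish'] (min_width=20, slack=4)
Line 2: ['angry', 'by', 'leaf', 'diamond'] (min_width=21, slack=3)
Line 3: ['small', 'window', 'storm', 'as'] (min_width=21, slack=3)
Line 4: ['make', 'guitar', 'architect'] (min_width=21, slack=3)
Line 5: ['with', 'journey'] (min_width=12, slack=12)
Total lines: 5

Answer: 5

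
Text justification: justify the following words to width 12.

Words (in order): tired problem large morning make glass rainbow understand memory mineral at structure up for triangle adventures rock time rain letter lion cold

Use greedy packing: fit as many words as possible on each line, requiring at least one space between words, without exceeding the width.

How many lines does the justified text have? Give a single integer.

Line 1: ['tired'] (min_width=5, slack=7)
Line 2: ['problem'] (min_width=7, slack=5)
Line 3: ['large'] (min_width=5, slack=7)
Line 4: ['morning', 'make'] (min_width=12, slack=0)
Line 5: ['glass'] (min_width=5, slack=7)
Line 6: ['rainbow'] (min_width=7, slack=5)
Line 7: ['understand'] (min_width=10, slack=2)
Line 8: ['memory'] (min_width=6, slack=6)
Line 9: ['mineral', 'at'] (min_width=10, slack=2)
Line 10: ['structure', 'up'] (min_width=12, slack=0)
Line 11: ['for', 'triangle'] (min_width=12, slack=0)
Line 12: ['adventures'] (min_width=10, slack=2)
Line 13: ['rock', 'time'] (min_width=9, slack=3)
Line 14: ['rain', 'letter'] (min_width=11, slack=1)
Line 15: ['lion', 'cold'] (min_width=9, slack=3)
Total lines: 15

Answer: 15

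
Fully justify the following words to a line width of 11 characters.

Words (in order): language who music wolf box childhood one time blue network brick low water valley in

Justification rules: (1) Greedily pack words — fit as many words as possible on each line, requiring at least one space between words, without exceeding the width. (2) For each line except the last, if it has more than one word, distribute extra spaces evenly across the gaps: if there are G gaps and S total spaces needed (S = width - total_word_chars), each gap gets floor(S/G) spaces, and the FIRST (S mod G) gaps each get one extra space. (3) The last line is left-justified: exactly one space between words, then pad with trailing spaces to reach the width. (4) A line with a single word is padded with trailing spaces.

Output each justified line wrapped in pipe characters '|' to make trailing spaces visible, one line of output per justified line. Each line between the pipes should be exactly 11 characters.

Line 1: ['language'] (min_width=8, slack=3)
Line 2: ['who', 'music'] (min_width=9, slack=2)
Line 3: ['wolf', 'box'] (min_width=8, slack=3)
Line 4: ['childhood'] (min_width=9, slack=2)
Line 5: ['one', 'time'] (min_width=8, slack=3)
Line 6: ['blue'] (min_width=4, slack=7)
Line 7: ['network'] (min_width=7, slack=4)
Line 8: ['brick', 'low'] (min_width=9, slack=2)
Line 9: ['water'] (min_width=5, slack=6)
Line 10: ['valley', 'in'] (min_width=9, slack=2)

Answer: |language   |
|who   music|
|wolf    box|
|childhood  |
|one    time|
|blue       |
|network    |
|brick   low|
|water      |
|valley in  |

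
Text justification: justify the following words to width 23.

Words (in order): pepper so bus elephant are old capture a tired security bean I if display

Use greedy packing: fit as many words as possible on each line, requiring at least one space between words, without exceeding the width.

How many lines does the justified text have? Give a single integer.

Line 1: ['pepper', 'so', 'bus', 'elephant'] (min_width=22, slack=1)
Line 2: ['are', 'old', 'capture', 'a', 'tired'] (min_width=23, slack=0)
Line 3: ['security', 'bean', 'I', 'if'] (min_width=18, slack=5)
Line 4: ['display'] (min_width=7, slack=16)
Total lines: 4

Answer: 4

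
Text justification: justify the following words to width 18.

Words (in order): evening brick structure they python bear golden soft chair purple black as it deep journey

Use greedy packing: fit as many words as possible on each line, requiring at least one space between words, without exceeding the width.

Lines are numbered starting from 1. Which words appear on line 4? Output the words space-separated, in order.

Answer: soft chair purple

Derivation:
Line 1: ['evening', 'brick'] (min_width=13, slack=5)
Line 2: ['structure', 'they'] (min_width=14, slack=4)
Line 3: ['python', 'bear', 'golden'] (min_width=18, slack=0)
Line 4: ['soft', 'chair', 'purple'] (min_width=17, slack=1)
Line 5: ['black', 'as', 'it', 'deep'] (min_width=16, slack=2)
Line 6: ['journey'] (min_width=7, slack=11)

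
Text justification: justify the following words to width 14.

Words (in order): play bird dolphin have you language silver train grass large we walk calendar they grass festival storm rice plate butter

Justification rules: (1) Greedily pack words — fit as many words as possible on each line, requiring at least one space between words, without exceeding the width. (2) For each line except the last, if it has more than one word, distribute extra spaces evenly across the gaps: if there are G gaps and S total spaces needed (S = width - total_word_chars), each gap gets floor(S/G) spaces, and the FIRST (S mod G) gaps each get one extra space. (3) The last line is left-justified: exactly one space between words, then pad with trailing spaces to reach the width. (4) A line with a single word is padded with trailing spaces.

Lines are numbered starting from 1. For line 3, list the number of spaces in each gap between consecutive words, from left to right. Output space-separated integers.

Answer: 3

Derivation:
Line 1: ['play', 'bird'] (min_width=9, slack=5)
Line 2: ['dolphin', 'have'] (min_width=12, slack=2)
Line 3: ['you', 'language'] (min_width=12, slack=2)
Line 4: ['silver', 'train'] (min_width=12, slack=2)
Line 5: ['grass', 'large', 'we'] (min_width=14, slack=0)
Line 6: ['walk', 'calendar'] (min_width=13, slack=1)
Line 7: ['they', 'grass'] (min_width=10, slack=4)
Line 8: ['festival', 'storm'] (min_width=14, slack=0)
Line 9: ['rice', 'plate'] (min_width=10, slack=4)
Line 10: ['butter'] (min_width=6, slack=8)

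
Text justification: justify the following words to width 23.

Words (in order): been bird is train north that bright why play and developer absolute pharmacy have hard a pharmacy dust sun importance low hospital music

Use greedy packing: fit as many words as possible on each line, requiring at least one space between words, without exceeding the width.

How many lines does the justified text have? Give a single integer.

Line 1: ['been', 'bird', 'is', 'train'] (min_width=18, slack=5)
Line 2: ['north', 'that', 'bright', 'why'] (min_width=21, slack=2)
Line 3: ['play', 'and', 'developer'] (min_width=18, slack=5)
Line 4: ['absolute', 'pharmacy', 'have'] (min_width=22, slack=1)
Line 5: ['hard', 'a', 'pharmacy', 'dust'] (min_width=20, slack=3)
Line 6: ['sun', 'importance', 'low'] (min_width=18, slack=5)
Line 7: ['hospital', 'music'] (min_width=14, slack=9)
Total lines: 7

Answer: 7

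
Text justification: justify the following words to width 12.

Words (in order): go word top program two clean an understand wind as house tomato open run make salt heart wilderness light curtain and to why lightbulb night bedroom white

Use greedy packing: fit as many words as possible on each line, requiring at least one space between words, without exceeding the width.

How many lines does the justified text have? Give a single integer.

Line 1: ['go', 'word', 'top'] (min_width=11, slack=1)
Line 2: ['program', 'two'] (min_width=11, slack=1)
Line 3: ['clean', 'an'] (min_width=8, slack=4)
Line 4: ['understand'] (min_width=10, slack=2)
Line 5: ['wind', 'as'] (min_width=7, slack=5)
Line 6: ['house', 'tomato'] (min_width=12, slack=0)
Line 7: ['open', 'run'] (min_width=8, slack=4)
Line 8: ['make', 'salt'] (min_width=9, slack=3)
Line 9: ['heart'] (min_width=5, slack=7)
Line 10: ['wilderness'] (min_width=10, slack=2)
Line 11: ['light'] (min_width=5, slack=7)
Line 12: ['curtain', 'and'] (min_width=11, slack=1)
Line 13: ['to', 'why'] (min_width=6, slack=6)
Line 14: ['lightbulb'] (min_width=9, slack=3)
Line 15: ['night'] (min_width=5, slack=7)
Line 16: ['bedroom'] (min_width=7, slack=5)
Line 17: ['white'] (min_width=5, slack=7)
Total lines: 17

Answer: 17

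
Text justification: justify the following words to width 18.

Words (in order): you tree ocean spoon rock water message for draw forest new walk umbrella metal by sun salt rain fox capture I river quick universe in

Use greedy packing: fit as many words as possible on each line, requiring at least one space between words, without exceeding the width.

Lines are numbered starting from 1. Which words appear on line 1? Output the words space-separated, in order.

Answer: you tree ocean

Derivation:
Line 1: ['you', 'tree', 'ocean'] (min_width=14, slack=4)
Line 2: ['spoon', 'rock', 'water'] (min_width=16, slack=2)
Line 3: ['message', 'for', 'draw'] (min_width=16, slack=2)
Line 4: ['forest', 'new', 'walk'] (min_width=15, slack=3)
Line 5: ['umbrella', 'metal', 'by'] (min_width=17, slack=1)
Line 6: ['sun', 'salt', 'rain', 'fox'] (min_width=17, slack=1)
Line 7: ['capture', 'I', 'river'] (min_width=15, slack=3)
Line 8: ['quick', 'universe', 'in'] (min_width=17, slack=1)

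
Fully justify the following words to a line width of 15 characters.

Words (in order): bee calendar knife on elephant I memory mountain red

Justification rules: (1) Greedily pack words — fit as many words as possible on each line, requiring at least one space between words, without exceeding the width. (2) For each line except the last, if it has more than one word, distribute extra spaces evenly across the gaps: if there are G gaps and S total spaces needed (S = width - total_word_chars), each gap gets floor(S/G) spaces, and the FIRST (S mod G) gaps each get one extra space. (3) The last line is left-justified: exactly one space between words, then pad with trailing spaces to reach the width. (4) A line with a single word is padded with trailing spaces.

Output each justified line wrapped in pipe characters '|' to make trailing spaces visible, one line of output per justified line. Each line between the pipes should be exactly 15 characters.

Line 1: ['bee', 'calendar'] (min_width=12, slack=3)
Line 2: ['knife', 'on'] (min_width=8, slack=7)
Line 3: ['elephant', 'I'] (min_width=10, slack=5)
Line 4: ['memory', 'mountain'] (min_width=15, slack=0)
Line 5: ['red'] (min_width=3, slack=12)

Answer: |bee    calendar|
|knife        on|
|elephant      I|
|memory mountain|
|red            |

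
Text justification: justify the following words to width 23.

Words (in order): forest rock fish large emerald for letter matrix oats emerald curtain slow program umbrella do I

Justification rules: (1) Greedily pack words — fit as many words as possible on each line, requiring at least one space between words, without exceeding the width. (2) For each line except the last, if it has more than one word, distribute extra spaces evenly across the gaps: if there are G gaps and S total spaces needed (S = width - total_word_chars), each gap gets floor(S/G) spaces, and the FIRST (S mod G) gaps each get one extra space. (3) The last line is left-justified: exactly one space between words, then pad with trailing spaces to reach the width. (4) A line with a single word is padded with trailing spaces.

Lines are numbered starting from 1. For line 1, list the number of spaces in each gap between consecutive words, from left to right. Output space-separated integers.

Answer: 2 1 1

Derivation:
Line 1: ['forest', 'rock', 'fish', 'large'] (min_width=22, slack=1)
Line 2: ['emerald', 'for', 'letter'] (min_width=18, slack=5)
Line 3: ['matrix', 'oats', 'emerald'] (min_width=19, slack=4)
Line 4: ['curtain', 'slow', 'program'] (min_width=20, slack=3)
Line 5: ['umbrella', 'do', 'I'] (min_width=13, slack=10)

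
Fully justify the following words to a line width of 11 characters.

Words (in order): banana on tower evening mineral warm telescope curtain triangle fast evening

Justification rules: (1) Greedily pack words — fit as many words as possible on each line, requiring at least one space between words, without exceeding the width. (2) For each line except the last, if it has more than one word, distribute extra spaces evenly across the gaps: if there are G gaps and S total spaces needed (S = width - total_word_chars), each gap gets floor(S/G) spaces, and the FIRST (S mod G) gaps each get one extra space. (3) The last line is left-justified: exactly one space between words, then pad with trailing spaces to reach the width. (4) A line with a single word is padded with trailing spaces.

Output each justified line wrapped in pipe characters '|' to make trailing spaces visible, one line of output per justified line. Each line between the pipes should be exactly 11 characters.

Answer: |banana   on|
|tower      |
|evening    |
|mineral    |
|warm       |
|telescope  |
|curtain    |
|triangle   |
|fast       |
|evening    |

Derivation:
Line 1: ['banana', 'on'] (min_width=9, slack=2)
Line 2: ['tower'] (min_width=5, slack=6)
Line 3: ['evening'] (min_width=7, slack=4)
Line 4: ['mineral'] (min_width=7, slack=4)
Line 5: ['warm'] (min_width=4, slack=7)
Line 6: ['telescope'] (min_width=9, slack=2)
Line 7: ['curtain'] (min_width=7, slack=4)
Line 8: ['triangle'] (min_width=8, slack=3)
Line 9: ['fast'] (min_width=4, slack=7)
Line 10: ['evening'] (min_width=7, slack=4)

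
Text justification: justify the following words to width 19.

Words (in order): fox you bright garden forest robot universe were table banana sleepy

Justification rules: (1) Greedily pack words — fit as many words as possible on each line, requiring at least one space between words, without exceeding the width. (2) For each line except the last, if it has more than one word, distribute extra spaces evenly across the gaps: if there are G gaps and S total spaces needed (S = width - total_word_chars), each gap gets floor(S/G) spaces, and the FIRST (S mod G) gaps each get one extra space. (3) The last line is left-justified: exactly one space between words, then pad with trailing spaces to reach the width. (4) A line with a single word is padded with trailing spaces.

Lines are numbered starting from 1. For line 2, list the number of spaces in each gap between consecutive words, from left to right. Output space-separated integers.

Line 1: ['fox', 'you', 'bright'] (min_width=14, slack=5)
Line 2: ['garden', 'forest', 'robot'] (min_width=19, slack=0)
Line 3: ['universe', 'were', 'table'] (min_width=19, slack=0)
Line 4: ['banana', 'sleepy'] (min_width=13, slack=6)

Answer: 1 1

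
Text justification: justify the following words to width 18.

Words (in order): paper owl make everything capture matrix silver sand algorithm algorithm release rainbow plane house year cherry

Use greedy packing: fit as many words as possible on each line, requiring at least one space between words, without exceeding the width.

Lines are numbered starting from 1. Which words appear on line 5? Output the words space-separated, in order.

Answer: algorithm release

Derivation:
Line 1: ['paper', 'owl', 'make'] (min_width=14, slack=4)
Line 2: ['everything', 'capture'] (min_width=18, slack=0)
Line 3: ['matrix', 'silver', 'sand'] (min_width=18, slack=0)
Line 4: ['algorithm'] (min_width=9, slack=9)
Line 5: ['algorithm', 'release'] (min_width=17, slack=1)
Line 6: ['rainbow', 'plane'] (min_width=13, slack=5)
Line 7: ['house', 'year', 'cherry'] (min_width=17, slack=1)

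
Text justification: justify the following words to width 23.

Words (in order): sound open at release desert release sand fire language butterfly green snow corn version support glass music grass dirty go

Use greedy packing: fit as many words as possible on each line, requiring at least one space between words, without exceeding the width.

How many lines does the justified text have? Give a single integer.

Answer: 6

Derivation:
Line 1: ['sound', 'open', 'at', 'release'] (min_width=21, slack=2)
Line 2: ['desert', 'release', 'sand'] (min_width=19, slack=4)
Line 3: ['fire', 'language', 'butterfly'] (min_width=23, slack=0)
Line 4: ['green', 'snow', 'corn', 'version'] (min_width=23, slack=0)
Line 5: ['support', 'glass', 'music'] (min_width=19, slack=4)
Line 6: ['grass', 'dirty', 'go'] (min_width=14, slack=9)
Total lines: 6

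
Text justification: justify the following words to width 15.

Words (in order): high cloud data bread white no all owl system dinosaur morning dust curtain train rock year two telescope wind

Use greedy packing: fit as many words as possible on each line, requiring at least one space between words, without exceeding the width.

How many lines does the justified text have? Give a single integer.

Line 1: ['high', 'cloud', 'data'] (min_width=15, slack=0)
Line 2: ['bread', 'white', 'no'] (min_width=14, slack=1)
Line 3: ['all', 'owl', 'system'] (min_width=14, slack=1)
Line 4: ['dinosaur'] (min_width=8, slack=7)
Line 5: ['morning', 'dust'] (min_width=12, slack=3)
Line 6: ['curtain', 'train'] (min_width=13, slack=2)
Line 7: ['rock', 'year', 'two'] (min_width=13, slack=2)
Line 8: ['telescope', 'wind'] (min_width=14, slack=1)
Total lines: 8

Answer: 8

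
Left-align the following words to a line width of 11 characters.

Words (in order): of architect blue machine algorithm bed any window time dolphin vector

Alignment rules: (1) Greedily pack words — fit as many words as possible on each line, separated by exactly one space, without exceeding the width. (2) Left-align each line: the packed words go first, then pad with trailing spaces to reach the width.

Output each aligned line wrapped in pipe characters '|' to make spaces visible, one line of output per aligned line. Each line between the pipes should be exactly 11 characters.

Answer: |of         |
|architect  |
|blue       |
|machine    |
|algorithm  |
|bed any    |
|window time|
|dolphin    |
|vector     |

Derivation:
Line 1: ['of'] (min_width=2, slack=9)
Line 2: ['architect'] (min_width=9, slack=2)
Line 3: ['blue'] (min_width=4, slack=7)
Line 4: ['machine'] (min_width=7, slack=4)
Line 5: ['algorithm'] (min_width=9, slack=2)
Line 6: ['bed', 'any'] (min_width=7, slack=4)
Line 7: ['window', 'time'] (min_width=11, slack=0)
Line 8: ['dolphin'] (min_width=7, slack=4)
Line 9: ['vector'] (min_width=6, slack=5)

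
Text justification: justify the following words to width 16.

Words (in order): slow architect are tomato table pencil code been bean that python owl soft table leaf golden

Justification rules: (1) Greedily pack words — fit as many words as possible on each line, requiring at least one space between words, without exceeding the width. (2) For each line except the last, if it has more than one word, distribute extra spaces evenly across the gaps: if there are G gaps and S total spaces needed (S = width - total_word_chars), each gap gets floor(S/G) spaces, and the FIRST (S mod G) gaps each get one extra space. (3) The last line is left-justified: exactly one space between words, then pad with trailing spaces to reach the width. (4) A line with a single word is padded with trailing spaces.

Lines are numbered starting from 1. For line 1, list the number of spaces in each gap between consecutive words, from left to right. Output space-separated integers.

Answer: 3

Derivation:
Line 1: ['slow', 'architect'] (min_width=14, slack=2)
Line 2: ['are', 'tomato', 'table'] (min_width=16, slack=0)
Line 3: ['pencil', 'code', 'been'] (min_width=16, slack=0)
Line 4: ['bean', 'that', 'python'] (min_width=16, slack=0)
Line 5: ['owl', 'soft', 'table'] (min_width=14, slack=2)
Line 6: ['leaf', 'golden'] (min_width=11, slack=5)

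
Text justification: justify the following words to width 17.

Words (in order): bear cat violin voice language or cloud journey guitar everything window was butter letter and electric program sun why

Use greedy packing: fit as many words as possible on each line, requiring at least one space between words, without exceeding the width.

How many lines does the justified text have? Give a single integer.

Line 1: ['bear', 'cat', 'violin'] (min_width=15, slack=2)
Line 2: ['voice', 'language', 'or'] (min_width=17, slack=0)
Line 3: ['cloud', 'journey'] (min_width=13, slack=4)
Line 4: ['guitar', 'everything'] (min_width=17, slack=0)
Line 5: ['window', 'was', 'butter'] (min_width=17, slack=0)
Line 6: ['letter', 'and'] (min_width=10, slack=7)
Line 7: ['electric', 'program'] (min_width=16, slack=1)
Line 8: ['sun', 'why'] (min_width=7, slack=10)
Total lines: 8

Answer: 8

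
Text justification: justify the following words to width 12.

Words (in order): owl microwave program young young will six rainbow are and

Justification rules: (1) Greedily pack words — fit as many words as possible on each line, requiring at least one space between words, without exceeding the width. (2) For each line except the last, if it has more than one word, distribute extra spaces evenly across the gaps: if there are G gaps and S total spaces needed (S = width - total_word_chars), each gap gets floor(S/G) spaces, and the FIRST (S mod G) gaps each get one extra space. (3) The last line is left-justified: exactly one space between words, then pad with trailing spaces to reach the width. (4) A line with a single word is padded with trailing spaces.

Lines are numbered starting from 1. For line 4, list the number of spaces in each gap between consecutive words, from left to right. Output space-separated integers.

Line 1: ['owl'] (min_width=3, slack=9)
Line 2: ['microwave'] (min_width=9, slack=3)
Line 3: ['program'] (min_width=7, slack=5)
Line 4: ['young', 'young'] (min_width=11, slack=1)
Line 5: ['will', 'six'] (min_width=8, slack=4)
Line 6: ['rainbow', 'are'] (min_width=11, slack=1)
Line 7: ['and'] (min_width=3, slack=9)

Answer: 2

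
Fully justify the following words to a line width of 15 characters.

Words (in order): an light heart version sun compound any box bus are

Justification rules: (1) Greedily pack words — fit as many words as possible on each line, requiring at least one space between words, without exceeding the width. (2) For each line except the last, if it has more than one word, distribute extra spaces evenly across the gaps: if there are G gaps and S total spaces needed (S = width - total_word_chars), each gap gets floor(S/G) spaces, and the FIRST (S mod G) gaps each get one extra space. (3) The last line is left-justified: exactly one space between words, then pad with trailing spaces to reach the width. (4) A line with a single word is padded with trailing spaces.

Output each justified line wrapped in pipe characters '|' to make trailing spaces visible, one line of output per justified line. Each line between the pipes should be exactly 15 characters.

Answer: |an  light heart|
|version     sun|
|compound    any|
|box bus are    |

Derivation:
Line 1: ['an', 'light', 'heart'] (min_width=14, slack=1)
Line 2: ['version', 'sun'] (min_width=11, slack=4)
Line 3: ['compound', 'any'] (min_width=12, slack=3)
Line 4: ['box', 'bus', 'are'] (min_width=11, slack=4)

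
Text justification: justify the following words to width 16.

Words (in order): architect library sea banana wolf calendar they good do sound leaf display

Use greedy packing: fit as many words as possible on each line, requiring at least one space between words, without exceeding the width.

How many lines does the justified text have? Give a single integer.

Answer: 6

Derivation:
Line 1: ['architect'] (min_width=9, slack=7)
Line 2: ['library', 'sea'] (min_width=11, slack=5)
Line 3: ['banana', 'wolf'] (min_width=11, slack=5)
Line 4: ['calendar', 'they'] (min_width=13, slack=3)
Line 5: ['good', 'do', 'sound'] (min_width=13, slack=3)
Line 6: ['leaf', 'display'] (min_width=12, slack=4)
Total lines: 6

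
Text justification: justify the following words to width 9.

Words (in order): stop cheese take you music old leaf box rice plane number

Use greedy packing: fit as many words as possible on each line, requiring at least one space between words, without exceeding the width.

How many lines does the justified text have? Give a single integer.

Line 1: ['stop'] (min_width=4, slack=5)
Line 2: ['cheese'] (min_width=6, slack=3)
Line 3: ['take', 'you'] (min_width=8, slack=1)
Line 4: ['music', 'old'] (min_width=9, slack=0)
Line 5: ['leaf', 'box'] (min_width=8, slack=1)
Line 6: ['rice'] (min_width=4, slack=5)
Line 7: ['plane'] (min_width=5, slack=4)
Line 8: ['number'] (min_width=6, slack=3)
Total lines: 8

Answer: 8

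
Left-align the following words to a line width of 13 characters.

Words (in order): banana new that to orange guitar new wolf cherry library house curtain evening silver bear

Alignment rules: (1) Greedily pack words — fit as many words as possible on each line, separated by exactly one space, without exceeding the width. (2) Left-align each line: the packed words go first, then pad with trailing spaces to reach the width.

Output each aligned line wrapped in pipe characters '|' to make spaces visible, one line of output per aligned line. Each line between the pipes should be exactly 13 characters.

Line 1: ['banana', 'new'] (min_width=10, slack=3)
Line 2: ['that', 'to'] (min_width=7, slack=6)
Line 3: ['orange', 'guitar'] (min_width=13, slack=0)
Line 4: ['new', 'wolf'] (min_width=8, slack=5)
Line 5: ['cherry'] (min_width=6, slack=7)
Line 6: ['library', 'house'] (min_width=13, slack=0)
Line 7: ['curtain'] (min_width=7, slack=6)
Line 8: ['evening'] (min_width=7, slack=6)
Line 9: ['silver', 'bear'] (min_width=11, slack=2)

Answer: |banana new   |
|that to      |
|orange guitar|
|new wolf     |
|cherry       |
|library house|
|curtain      |
|evening      |
|silver bear  |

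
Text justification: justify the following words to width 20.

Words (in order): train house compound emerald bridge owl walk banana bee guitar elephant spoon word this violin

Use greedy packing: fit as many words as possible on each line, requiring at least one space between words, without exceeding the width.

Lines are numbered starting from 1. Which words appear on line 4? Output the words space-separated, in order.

Answer: guitar elephant

Derivation:
Line 1: ['train', 'house', 'compound'] (min_width=20, slack=0)
Line 2: ['emerald', 'bridge', 'owl'] (min_width=18, slack=2)
Line 3: ['walk', 'banana', 'bee'] (min_width=15, slack=5)
Line 4: ['guitar', 'elephant'] (min_width=15, slack=5)
Line 5: ['spoon', 'word', 'this'] (min_width=15, slack=5)
Line 6: ['violin'] (min_width=6, slack=14)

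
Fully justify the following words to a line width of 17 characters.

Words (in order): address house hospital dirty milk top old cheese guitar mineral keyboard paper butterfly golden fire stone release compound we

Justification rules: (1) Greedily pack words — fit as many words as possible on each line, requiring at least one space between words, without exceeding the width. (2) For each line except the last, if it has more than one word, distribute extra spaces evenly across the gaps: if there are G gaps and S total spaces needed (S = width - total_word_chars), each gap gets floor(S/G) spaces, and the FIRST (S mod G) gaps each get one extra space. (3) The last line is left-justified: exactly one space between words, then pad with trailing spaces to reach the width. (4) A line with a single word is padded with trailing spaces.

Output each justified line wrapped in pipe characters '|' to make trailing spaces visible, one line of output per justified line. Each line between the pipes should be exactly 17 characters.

Answer: |address     house|
|hospital    dirty|
|milk    top   old|
|cheese     guitar|
|mineral  keyboard|
|paper   butterfly|
|golden fire stone|
|release  compound|
|we               |

Derivation:
Line 1: ['address', 'house'] (min_width=13, slack=4)
Line 2: ['hospital', 'dirty'] (min_width=14, slack=3)
Line 3: ['milk', 'top', 'old'] (min_width=12, slack=5)
Line 4: ['cheese', 'guitar'] (min_width=13, slack=4)
Line 5: ['mineral', 'keyboard'] (min_width=16, slack=1)
Line 6: ['paper', 'butterfly'] (min_width=15, slack=2)
Line 7: ['golden', 'fire', 'stone'] (min_width=17, slack=0)
Line 8: ['release', 'compound'] (min_width=16, slack=1)
Line 9: ['we'] (min_width=2, slack=15)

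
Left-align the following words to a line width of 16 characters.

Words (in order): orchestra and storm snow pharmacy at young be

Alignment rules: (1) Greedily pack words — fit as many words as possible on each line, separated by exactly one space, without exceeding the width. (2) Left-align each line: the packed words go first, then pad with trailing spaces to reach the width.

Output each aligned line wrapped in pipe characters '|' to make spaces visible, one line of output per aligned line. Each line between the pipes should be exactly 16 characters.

Answer: |orchestra and   |
|storm snow      |
|pharmacy at     |
|young be        |

Derivation:
Line 1: ['orchestra', 'and'] (min_width=13, slack=3)
Line 2: ['storm', 'snow'] (min_width=10, slack=6)
Line 3: ['pharmacy', 'at'] (min_width=11, slack=5)
Line 4: ['young', 'be'] (min_width=8, slack=8)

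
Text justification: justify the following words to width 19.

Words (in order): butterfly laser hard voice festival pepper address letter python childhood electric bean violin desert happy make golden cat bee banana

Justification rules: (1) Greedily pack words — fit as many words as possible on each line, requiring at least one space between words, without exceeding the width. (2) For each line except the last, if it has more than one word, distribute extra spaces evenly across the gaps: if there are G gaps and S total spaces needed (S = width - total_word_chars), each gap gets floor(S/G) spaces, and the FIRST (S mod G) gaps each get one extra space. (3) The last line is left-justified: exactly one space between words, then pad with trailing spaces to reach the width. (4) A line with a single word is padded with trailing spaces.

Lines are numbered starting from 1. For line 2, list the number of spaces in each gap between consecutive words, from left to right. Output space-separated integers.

Answer: 1 1

Derivation:
Line 1: ['butterfly', 'laser'] (min_width=15, slack=4)
Line 2: ['hard', 'voice', 'festival'] (min_width=19, slack=0)
Line 3: ['pepper', 'address'] (min_width=14, slack=5)
Line 4: ['letter', 'python'] (min_width=13, slack=6)
Line 5: ['childhood', 'electric'] (min_width=18, slack=1)
Line 6: ['bean', 'violin', 'desert'] (min_width=18, slack=1)
Line 7: ['happy', 'make', 'golden'] (min_width=17, slack=2)
Line 8: ['cat', 'bee', 'banana'] (min_width=14, slack=5)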